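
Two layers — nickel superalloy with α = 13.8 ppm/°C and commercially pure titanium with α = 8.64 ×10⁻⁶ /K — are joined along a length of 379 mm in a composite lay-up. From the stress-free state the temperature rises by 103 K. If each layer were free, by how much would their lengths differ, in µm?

201 µm

Δα = |13.8 − 8.64|×10⁻⁶/K = 5.16×10⁻⁶/K.
ΔL_mismatch = Δα·L·ΔT = 5.16×10⁻⁶ × 379.0 mm × 103.0 K = 201 µm.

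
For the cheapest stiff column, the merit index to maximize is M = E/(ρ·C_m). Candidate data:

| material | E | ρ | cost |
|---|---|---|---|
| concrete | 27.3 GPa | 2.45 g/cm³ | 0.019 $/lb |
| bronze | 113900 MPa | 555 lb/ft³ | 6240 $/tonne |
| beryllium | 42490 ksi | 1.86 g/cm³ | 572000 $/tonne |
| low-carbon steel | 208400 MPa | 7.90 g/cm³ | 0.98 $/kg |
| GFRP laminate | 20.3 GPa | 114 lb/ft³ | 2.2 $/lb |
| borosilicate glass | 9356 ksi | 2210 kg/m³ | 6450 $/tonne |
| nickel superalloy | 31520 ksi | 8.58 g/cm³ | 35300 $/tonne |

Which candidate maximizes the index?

In SI units:
  concrete: E = 27.30 GPa, ρ = 2450 kg/m³, cost = 0.04189 $/kg
  bronze: E = 113.9 GPa, ρ = 8890 kg/m³, cost = 6.240 $/kg
  beryllium: E = 293.0 GPa, ρ = 1860 kg/m³, cost = 572.0 $/kg
  low-carbon steel: E = 208.4 GPa, ρ = 7900 kg/m³, cost = 0.9800 $/kg
  GFRP laminate: E = 20.30 GPa, ρ = 1826 kg/m³, cost = 4.850 $/kg
  borosilicate glass: E = 64.51 GPa, ρ = 2210 kg/m³, cost = 6.450 $/kg
  nickel superalloy: E = 217.3 GPa, ρ = 8580 kg/m³, cost = 35.30 $/kg
  concrete: M = 266 MN·m per $
  low-carbon steel: M = 26.9 MN·m per $
  borosilicate glass: M = 4.53 MN·m per $
  GFRP laminate: M = 2.29 MN·m per $
  bronze: M = 2.05 MN·m per $
  nickel superalloy: M = 0.718 MN·m per $
  beryllium: M = 0.275 MN·m per $
Concrete ranks first.

concrete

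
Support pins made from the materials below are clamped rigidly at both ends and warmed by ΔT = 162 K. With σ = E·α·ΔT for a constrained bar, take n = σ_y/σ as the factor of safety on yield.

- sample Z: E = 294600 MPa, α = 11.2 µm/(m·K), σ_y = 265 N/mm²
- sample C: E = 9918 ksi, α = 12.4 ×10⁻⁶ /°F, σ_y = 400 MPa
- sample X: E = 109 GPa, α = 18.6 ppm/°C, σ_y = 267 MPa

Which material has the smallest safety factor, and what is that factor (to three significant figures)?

sample Z, n = 0.496

With everything in SI (GPa, ×10⁻⁶/K, MPa):
  sample Z: E = 294.6, α = 11.2, σ_y = 265.0 → σ = 535 MPa, n = 0.496
  sample C: E = 68.38, α = 22.3, σ_y = 400.0 → σ = 247 MPa, n = 1.62
  sample X: E = 109.0, α = 18.6, σ_y = 267.0 → σ = 328 MPa, n = 0.813
Smallest n: sample Z with n = 0.496.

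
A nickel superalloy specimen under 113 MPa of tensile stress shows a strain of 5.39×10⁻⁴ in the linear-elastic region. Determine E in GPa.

210 GPa

E = σ/ε = 113 MPa / 5.39×10⁻⁴ = 209600 MPa = 210 GPa.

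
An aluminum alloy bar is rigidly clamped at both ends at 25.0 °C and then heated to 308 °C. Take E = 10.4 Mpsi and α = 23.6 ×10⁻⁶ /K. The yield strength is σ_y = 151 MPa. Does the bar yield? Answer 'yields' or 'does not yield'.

E = 10.4 Mpsi = 71.71 GPa.
ΔT = 283.0 K. Constrained thermal stress σ = E·α·ΔT = 71.71×10³ MPa × 23.6×10⁻⁶ × 283.0 = 479 MPa (compressive).
Compare to σ_y = 151 MPa: σ ≥ σ_y, so it yields.

yields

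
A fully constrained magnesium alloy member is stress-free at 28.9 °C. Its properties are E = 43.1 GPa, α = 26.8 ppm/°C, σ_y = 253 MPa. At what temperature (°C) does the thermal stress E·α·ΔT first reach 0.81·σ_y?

206 °C

E·α·ΔT = 204.9 MPa ⇒ ΔT = 204.9 / (43.10×10³ × 26.8×10⁻⁶) = 177.4 K.
T = 28.9 + 177.4 = 206.3 °C.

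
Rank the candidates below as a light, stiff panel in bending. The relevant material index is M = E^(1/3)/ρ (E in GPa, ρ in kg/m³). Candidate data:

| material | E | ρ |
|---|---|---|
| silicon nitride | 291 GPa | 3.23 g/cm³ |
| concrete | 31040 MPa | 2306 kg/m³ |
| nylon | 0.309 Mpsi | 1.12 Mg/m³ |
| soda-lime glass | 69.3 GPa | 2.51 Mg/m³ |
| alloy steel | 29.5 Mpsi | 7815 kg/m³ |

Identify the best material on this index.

silicon nitride

In SI units:
  silicon nitride: E = 291.0 GPa, ρ = 3230 kg/m³
  concrete: E = 31.04 GPa, ρ = 2306 kg/m³
  nylon: E = 2.130 GPa, ρ = 1120 kg/m³
  soda-lime glass: E = 69.30 GPa, ρ = 2510 kg/m³
  alloy steel: E = 203.4 GPa, ρ = 7815 kg/m³
  silicon nitride: M = 2.05×10⁻³
  soda-lime glass: M = 1.64×10⁻³
  concrete: M = 1.36×10⁻³
  nylon: M = 1.15×10⁻³
  alloy steel: M = 0.753×10⁻³
Silicon nitride has the largest M.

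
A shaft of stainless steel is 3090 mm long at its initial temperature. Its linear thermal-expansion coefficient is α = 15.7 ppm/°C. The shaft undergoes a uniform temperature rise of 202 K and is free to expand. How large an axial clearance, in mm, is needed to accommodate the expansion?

9.80 mm

ΔL = α·L₀·ΔT = 15.7×10⁻⁶ × 3090 mm × 202.0 K = 9.80 mm.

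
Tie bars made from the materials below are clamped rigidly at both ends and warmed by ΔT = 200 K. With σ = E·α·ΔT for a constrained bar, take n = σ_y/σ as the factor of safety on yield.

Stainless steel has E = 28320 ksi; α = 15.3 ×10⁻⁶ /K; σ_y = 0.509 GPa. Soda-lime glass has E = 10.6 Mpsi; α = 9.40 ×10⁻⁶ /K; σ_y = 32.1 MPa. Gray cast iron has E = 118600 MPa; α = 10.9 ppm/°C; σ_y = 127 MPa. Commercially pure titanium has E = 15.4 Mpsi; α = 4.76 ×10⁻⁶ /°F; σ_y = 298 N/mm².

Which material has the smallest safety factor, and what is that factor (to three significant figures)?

Per material, after unit conversion:
  stainless steel: E = 195.3, α = 15.3, σ_y = 509.0 → σ = 597 MPa, n = 0.852
  soda-lime glass: E = 73.08, α = 9.40, σ_y = 32.10 → σ = 137 MPa, n = 0.234
  gray cast iron: E = 118.6, α = 10.9, σ_y = 127.0 → σ = 259 MPa, n = 0.491
  commercially pure titanium: E = 106.2, α = 8.57, σ_y = 298.0 → σ = 182 MPa, n = 1.64
Smallest n: soda-lime glass with n = 0.234.

soda-lime glass, n = 0.234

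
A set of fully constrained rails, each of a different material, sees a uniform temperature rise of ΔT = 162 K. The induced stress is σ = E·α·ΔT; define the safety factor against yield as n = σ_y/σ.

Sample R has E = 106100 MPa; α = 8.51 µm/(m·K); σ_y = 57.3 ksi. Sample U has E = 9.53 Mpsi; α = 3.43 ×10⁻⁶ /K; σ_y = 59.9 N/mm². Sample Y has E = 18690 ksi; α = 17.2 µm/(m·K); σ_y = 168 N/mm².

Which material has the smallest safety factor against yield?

In consistent units (E in GPa, α in ×10⁻⁶/K, σ_y in MPa):
  sample R: E = 106.1, α = 8.51, σ_y = 395.1 → σ = 146 MPa, n = 2.70
  sample U: E = 65.71, α = 3.43, σ_y = 59.90 → σ = 36.5 MPa, n = 1.64
  sample Y: E = 128.9, α = 17.2, σ_y = 168.0 → σ = 359 MPa, n = 0.468
Smallest n: sample Y with n = 0.468.

sample Y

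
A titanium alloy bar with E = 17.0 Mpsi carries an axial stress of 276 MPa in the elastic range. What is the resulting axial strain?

2.35×10⁻³

E = 17.0 Mpsi = 117.2 GPa = 117200 MPa.
ε = σ/E = 276 / 117200 = 2.35×10⁻³.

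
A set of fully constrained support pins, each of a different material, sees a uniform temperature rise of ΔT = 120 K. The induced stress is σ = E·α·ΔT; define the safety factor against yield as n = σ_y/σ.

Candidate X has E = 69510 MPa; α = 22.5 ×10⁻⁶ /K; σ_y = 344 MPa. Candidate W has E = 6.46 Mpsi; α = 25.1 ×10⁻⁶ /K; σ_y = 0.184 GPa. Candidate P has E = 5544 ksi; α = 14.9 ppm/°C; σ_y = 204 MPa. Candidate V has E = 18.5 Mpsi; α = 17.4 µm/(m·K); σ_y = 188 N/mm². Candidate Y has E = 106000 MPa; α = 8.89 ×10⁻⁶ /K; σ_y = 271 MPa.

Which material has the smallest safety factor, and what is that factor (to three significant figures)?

candidate V, n = 0.706

In consistent units (E in GPa, α in ×10⁻⁶/K, σ_y in MPa):
  candidate X: E = 69.51, α = 22.5, σ_y = 344.0 → σ = 188 MPa, n = 1.83
  candidate W: E = 44.54, α = 25.1, σ_y = 184.0 → σ = 134 MPa, n = 1.37
  candidate P: E = 38.22, α = 14.9, σ_y = 204.0 → σ = 68.3 MPa, n = 2.98
  candidate V: E = 127.6, α = 17.4, σ_y = 188.0 → σ = 266 MPa, n = 0.706
  candidate Y: E = 106.0, α = 8.89, σ_y = 271.0 → σ = 113 MPa, n = 2.40
The minimum is candidate V at n = 0.706.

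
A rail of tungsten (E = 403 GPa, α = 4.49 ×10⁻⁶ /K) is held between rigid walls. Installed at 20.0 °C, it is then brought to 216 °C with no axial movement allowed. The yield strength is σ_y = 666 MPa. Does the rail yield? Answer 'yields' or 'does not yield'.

does not yield

ΔT = 196.0 K. Constrained thermal stress σ = E·α·ΔT = 403.0×10³ MPa × 4.49×10⁻⁶ × 196.0 = 355 MPa (compressive).
Compare to σ_y = 666 MPa: σ < σ_y, so it does not yield.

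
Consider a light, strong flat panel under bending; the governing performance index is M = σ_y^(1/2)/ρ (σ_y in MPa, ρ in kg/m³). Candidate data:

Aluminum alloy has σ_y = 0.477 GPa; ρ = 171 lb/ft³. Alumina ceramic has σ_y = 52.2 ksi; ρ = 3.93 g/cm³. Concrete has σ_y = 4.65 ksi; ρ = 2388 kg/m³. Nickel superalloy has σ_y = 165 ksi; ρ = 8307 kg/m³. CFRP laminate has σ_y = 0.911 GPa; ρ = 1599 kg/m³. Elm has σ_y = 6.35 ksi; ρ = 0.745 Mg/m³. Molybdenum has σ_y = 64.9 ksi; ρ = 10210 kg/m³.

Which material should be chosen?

CFRP laminate

In SI units:
  aluminum alloy: σ_y = 477.0 MPa, ρ = 2739 kg/m³
  alumina ceramic: σ_y = 359.9 MPa, ρ = 3930 kg/m³
  concrete: σ_y = 32.06 MPa, ρ = 2388 kg/m³
  nickel superalloy: σ_y = 1138 MPa, ρ = 8307 kg/m³
  CFRP laminate: σ_y = 911.0 MPa, ρ = 1599 kg/m³
  elm: σ_y = 43.78 MPa, ρ = 745.0 kg/m³
  molybdenum: σ_y = 447.5 MPa, ρ = 10210 kg/m³
  CFRP laminate: M = 18.9×10⁻³
  elm: M = 8.88×10⁻³
  aluminum alloy: M = 7.97×10⁻³
  alumina ceramic: M = 4.83×10⁻³
  nickel superalloy: M = 4.06×10⁻³
  concrete: M = 2.37×10⁻³
  molybdenum: M = 2.07×10⁻³
CFRP laminate ranks first.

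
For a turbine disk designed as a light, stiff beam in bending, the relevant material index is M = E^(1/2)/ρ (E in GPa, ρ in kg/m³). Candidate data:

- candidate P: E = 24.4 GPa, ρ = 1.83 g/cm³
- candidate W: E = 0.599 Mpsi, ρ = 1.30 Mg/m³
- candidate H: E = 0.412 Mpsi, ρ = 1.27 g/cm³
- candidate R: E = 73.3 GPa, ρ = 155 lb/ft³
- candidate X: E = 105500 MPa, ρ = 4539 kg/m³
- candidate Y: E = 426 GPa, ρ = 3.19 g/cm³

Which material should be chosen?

candidate Y

Normalizing units and computing the index:
  candidate P: E = 24.40 GPa, ρ = 1830 kg/m³
  candidate W: E = 4.130 GPa, ρ = 1300 kg/m³
  candidate H: E = 2.841 GPa, ρ = 1270 kg/m³
  candidate R: E = 73.30 GPa, ρ = 2483 kg/m³
  candidate X: E = 105.5 GPa, ρ = 4539 kg/m³
  candidate Y: E = 426.0 GPa, ρ = 3190 kg/m³
  candidate Y: M = 6.47×10⁻³
  candidate R: M = 3.45×10⁻³
  candidate P: M = 2.70×10⁻³
  candidate X: M = 2.26×10⁻³
  candidate W: M = 1.56×10⁻³
  candidate H: M = 1.33×10⁻³
The maximum is for candidate Y.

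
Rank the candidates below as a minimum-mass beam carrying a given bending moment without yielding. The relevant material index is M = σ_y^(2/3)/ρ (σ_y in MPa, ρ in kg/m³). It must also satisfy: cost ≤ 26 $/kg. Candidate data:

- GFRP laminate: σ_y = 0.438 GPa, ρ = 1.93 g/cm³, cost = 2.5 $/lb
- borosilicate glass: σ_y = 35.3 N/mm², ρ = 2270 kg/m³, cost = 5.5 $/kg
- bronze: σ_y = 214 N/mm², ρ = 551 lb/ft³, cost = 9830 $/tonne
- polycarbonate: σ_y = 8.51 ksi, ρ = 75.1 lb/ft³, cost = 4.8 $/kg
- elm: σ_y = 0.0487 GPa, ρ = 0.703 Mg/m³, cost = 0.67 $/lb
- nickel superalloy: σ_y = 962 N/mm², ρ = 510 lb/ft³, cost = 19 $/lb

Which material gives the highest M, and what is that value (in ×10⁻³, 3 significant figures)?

Screen on constraints: cost ≤ 26 $/kg. Survivors: GFRP laminate, borosilicate glass, bronze, polycarbonate, elm.
In SI units:
  GFRP laminate: σ_y = 438.0 MPa, ρ = 1930 kg/m³
  borosilicate glass: σ_y = 35.30 MPa, ρ = 2270 kg/m³
  bronze: σ_y = 214.0 MPa, ρ = 8826 kg/m³
  polycarbonate: σ_y = 58.67 MPa, ρ = 1203 kg/m³
  elm: σ_y = 48.70 MPa, ρ = 703.0 kg/m³
  GFRP laminate: M = 29.9×10⁻³
  elm: M = 19.0×10⁻³
  polycarbonate: M = 12.6×10⁻³
  borosilicate glass: M = 4.74×10⁻³
  bronze: M = 4.05×10⁻³
GFRP laminate has the largest M.

GFRP laminate, M = 29.9×10⁻³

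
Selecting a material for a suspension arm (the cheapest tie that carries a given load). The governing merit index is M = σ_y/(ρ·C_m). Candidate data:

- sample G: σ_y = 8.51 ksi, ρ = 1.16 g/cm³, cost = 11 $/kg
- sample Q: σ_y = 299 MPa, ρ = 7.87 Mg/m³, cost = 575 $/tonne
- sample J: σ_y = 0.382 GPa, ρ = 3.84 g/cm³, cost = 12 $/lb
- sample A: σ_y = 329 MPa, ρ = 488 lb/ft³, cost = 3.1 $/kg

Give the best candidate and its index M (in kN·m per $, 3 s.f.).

sample Q, M = 66.1 kN·m per $

In SI units:
  sample G: σ_y = 58.67 MPa, ρ = 1160 kg/m³, cost = 11.00 $/kg
  sample Q: σ_y = 299.0 MPa, ρ = 7870 kg/m³, cost = 0.5750 $/kg
  sample J: σ_y = 382.0 MPa, ρ = 3840 kg/m³, cost = 26.46 $/kg
  sample A: σ_y = 329.0 MPa, ρ = 7817 kg/m³, cost = 3.100 $/kg
  sample Q: M = 66.1 kN·m per $
  sample A: M = 13.6 kN·m per $
  sample G: M = 4.60 kN·m per $
  sample J: M = 3.76 kN·m per $
Sample Q ranks first.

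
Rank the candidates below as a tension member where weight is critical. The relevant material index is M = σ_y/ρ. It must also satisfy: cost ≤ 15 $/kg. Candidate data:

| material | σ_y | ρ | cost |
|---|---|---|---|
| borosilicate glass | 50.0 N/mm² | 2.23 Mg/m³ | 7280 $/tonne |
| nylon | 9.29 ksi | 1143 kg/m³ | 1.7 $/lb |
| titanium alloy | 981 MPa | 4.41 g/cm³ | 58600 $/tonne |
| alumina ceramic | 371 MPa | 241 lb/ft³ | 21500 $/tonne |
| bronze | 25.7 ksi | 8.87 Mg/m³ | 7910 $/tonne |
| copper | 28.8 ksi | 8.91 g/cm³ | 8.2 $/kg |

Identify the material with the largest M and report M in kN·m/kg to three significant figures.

Screen on constraints: cost ≤ 15 $/kg. Survivors: borosilicate glass, nylon, bronze, copper.
In SI units:
  borosilicate glass: σ_y = 50.00 MPa, ρ = 2230 kg/m³
  nylon: σ_y = 64.05 MPa, ρ = 1143 kg/m³
  bronze: σ_y = 177.2 MPa, ρ = 8870 kg/m³
  copper: σ_y = 198.6 MPa, ρ = 8910 kg/m³
  nylon: M = 56.0 kN·m/kg
  borosilicate glass: M = 22.4 kN·m/kg
  copper: M = 22.3 kN·m/kg
  bronze: M = 20.0 kN·m/kg
Nylon has the largest M.

nylon, M = 56.0 kN·m/kg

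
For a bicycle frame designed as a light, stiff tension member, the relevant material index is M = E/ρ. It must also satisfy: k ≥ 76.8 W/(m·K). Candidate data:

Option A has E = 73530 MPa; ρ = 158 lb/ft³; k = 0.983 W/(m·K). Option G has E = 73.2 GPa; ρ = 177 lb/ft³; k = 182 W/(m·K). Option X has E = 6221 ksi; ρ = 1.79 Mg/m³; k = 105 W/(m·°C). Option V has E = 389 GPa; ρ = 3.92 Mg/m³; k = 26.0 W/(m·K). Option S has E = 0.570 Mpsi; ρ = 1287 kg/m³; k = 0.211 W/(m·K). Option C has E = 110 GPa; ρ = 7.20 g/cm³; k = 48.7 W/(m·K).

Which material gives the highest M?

Screen on constraints: k ≥ 76.8 W/(m·K). Survivors: option G, option X.
Putting every candidate on a common basis:
  option G: E = 73.20 GPa, ρ = 2835 kg/m³
  option X: E = 42.89 GPa, ρ = 1790 kg/m³
  option G: M = 25.8 MN·m/kg
  option X: M = 24.0 MN·m/kg
The maximum is for option G.

option G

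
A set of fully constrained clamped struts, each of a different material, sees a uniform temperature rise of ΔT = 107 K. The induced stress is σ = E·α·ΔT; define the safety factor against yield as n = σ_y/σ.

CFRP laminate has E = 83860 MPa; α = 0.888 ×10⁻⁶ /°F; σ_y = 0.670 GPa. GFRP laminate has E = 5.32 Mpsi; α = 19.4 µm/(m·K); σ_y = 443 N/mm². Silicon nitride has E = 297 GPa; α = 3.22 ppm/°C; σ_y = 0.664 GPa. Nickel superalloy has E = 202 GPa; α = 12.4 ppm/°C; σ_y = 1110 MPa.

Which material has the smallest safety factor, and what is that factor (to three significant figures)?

Converting E to GPa, α to ×10⁻⁶/K, σ_y to MPa, then σ and n for each:
  CFRP laminate: E = 83.86, α = 1.60, σ_y = 670.0 → σ = 14.3 MPa, n = 46.7
  GFRP laminate: E = 36.68, α = 19.4, σ_y = 443.0 → σ = 76.1 MPa, n = 5.82
  silicon nitride: E = 297.0, α = 3.22, σ_y = 664.0 → σ = 102 MPa, n = 6.49
  nickel superalloy: E = 202.0, α = 12.4, σ_y = 1110 → σ = 268 MPa, n = 4.14
The minimum is nickel superalloy at n = 4.14.

nickel superalloy, n = 4.14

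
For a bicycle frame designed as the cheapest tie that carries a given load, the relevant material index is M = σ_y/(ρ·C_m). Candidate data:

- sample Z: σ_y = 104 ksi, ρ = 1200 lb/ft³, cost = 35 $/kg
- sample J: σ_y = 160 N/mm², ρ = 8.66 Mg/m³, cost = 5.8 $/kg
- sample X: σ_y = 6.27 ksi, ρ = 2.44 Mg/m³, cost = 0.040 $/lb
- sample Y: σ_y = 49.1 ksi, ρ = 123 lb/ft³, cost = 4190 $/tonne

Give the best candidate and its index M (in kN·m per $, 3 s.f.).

Normalizing units and computing the index:
  sample Z: σ_y = 717.1 MPa, ρ = 19220 kg/m³, cost = 35.00 $/kg
  sample J: σ_y = 160.0 MPa, ρ = 8660 kg/m³, cost = 5.800 $/kg
  sample X: σ_y = 43.23 MPa, ρ = 2440 kg/m³, cost = 0.08818 $/kg
  sample Y: σ_y = 338.5 MPa, ρ = 1970 kg/m³, cost = 4.190 $/kg
  sample X: M = 201 kN·m per $
  sample Y: M = 41.0 kN·m per $
  sample J: M = 3.19 kN·m per $
  sample Z: M = 1.07 kN·m per $
Sample X has the largest M.

sample X, M = 201 kN·m per $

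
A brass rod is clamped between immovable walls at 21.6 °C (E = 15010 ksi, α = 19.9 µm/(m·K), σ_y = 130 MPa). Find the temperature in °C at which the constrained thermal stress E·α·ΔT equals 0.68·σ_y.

64.5 °C

E = 15010 ksi = 103.5 GPa.
E·α·ΔT = 88.40 MPa ⇒ ΔT = 88.40 / (103.5×10³ × 19.9×10⁻⁶) = 42.92 K.
T = 21.6 + 42.92 = 64.52 °C.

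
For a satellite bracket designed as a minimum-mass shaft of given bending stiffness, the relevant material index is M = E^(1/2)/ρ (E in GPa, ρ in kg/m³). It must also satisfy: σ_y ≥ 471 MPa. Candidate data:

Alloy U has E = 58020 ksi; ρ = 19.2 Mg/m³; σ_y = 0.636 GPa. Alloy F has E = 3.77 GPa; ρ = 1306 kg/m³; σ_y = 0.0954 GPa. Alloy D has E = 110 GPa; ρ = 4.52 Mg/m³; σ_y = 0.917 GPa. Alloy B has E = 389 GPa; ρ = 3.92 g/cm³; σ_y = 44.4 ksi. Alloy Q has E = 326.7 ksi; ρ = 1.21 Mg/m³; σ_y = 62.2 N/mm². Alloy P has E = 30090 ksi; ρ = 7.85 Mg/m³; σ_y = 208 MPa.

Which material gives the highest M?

Screen on constraints: σ_y ≥ 471 MPa. Survivors: alloy U, alloy D.
In SI units:
  alloy U: E = 400.0 GPa, ρ = 19200 kg/m³
  alloy D: E = 110.0 GPa, ρ = 4520 kg/m³
  alloy D: M = 2.32×10⁻³
  alloy U: M = 1.04×10⁻³
Alloy D ranks first.

alloy D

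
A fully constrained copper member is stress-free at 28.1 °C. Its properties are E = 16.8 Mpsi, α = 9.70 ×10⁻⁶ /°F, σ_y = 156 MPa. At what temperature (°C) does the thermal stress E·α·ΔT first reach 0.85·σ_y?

93.7 °C

E = 16.8 Mpsi = 115.8 GPa.
α = 9.70×10⁻⁶/°F × 9/5 = 17.5×10⁻⁶/K.
E·α·ΔT = 132.6 MPa ⇒ ΔT = 132.6 / (115.8×10³ × 17.5×10⁻⁶) = 65.56 K.
T = 28.1 + 65.56 = 93.66 °C.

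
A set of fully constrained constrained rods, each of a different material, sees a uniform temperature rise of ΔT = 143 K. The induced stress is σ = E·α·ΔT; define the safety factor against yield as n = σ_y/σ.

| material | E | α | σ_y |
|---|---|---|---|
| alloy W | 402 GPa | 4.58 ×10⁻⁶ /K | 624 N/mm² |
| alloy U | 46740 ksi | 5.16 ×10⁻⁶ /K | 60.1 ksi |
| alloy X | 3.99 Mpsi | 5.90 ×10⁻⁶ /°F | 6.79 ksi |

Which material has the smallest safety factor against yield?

In consistent units (E in GPa, α in ×10⁻⁶/K, σ_y in MPa):
  alloy W: E = 402.0, α = 4.58, σ_y = 624.0 → σ = 263 MPa, n = 2.37
  alloy U: E = 322.3, α = 5.16, σ_y = 414.4 → σ = 238 MPa, n = 1.74
  alloy X: E = 27.51, α = 10.6, σ_y = 46.82 → σ = 41.8 MPa, n = 1.12
The minimum is alloy X at n = 1.12.

alloy X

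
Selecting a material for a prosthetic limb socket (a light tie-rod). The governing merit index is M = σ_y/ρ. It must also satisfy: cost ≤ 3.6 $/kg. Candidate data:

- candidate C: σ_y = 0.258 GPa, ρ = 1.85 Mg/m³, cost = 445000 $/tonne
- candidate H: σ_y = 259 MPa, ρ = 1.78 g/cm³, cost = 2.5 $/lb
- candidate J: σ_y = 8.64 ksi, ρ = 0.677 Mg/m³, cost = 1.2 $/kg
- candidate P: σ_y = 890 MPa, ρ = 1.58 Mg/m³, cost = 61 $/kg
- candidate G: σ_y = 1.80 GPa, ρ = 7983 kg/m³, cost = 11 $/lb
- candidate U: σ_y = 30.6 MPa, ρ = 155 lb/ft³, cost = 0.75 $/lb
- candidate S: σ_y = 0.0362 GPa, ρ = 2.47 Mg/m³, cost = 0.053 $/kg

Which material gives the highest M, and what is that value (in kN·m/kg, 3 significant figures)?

Screen on constraints: cost ≤ 3.6 $/kg. Survivors: candidate J, candidate U, candidate S.
Putting every candidate on a common basis:
  candidate J: σ_y = 59.57 MPa, ρ = 677.0 kg/m³
  candidate U: σ_y = 30.60 MPa, ρ = 2483 kg/m³
  candidate S: σ_y = 36.20 MPa, ρ = 2470 kg/m³
  candidate J: M = 88.0 kN·m/kg
  candidate S: M = 14.7 kN·m/kg
  candidate U: M = 12.3 kN·m/kg
The maximum is for candidate J.

candidate J, M = 88.0 kN·m/kg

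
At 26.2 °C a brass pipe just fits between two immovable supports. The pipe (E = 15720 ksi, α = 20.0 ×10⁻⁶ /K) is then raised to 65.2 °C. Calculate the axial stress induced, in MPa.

84.5 MPa

E = 15720 ksi = 108.4 GPa.
ΔT = 39.00 K. Constrained thermal stress σ = E·α·ΔT = 108.4×10³ MPa × 20.0×10⁻⁶ × 39.00 = 84.5 MPa (compressive).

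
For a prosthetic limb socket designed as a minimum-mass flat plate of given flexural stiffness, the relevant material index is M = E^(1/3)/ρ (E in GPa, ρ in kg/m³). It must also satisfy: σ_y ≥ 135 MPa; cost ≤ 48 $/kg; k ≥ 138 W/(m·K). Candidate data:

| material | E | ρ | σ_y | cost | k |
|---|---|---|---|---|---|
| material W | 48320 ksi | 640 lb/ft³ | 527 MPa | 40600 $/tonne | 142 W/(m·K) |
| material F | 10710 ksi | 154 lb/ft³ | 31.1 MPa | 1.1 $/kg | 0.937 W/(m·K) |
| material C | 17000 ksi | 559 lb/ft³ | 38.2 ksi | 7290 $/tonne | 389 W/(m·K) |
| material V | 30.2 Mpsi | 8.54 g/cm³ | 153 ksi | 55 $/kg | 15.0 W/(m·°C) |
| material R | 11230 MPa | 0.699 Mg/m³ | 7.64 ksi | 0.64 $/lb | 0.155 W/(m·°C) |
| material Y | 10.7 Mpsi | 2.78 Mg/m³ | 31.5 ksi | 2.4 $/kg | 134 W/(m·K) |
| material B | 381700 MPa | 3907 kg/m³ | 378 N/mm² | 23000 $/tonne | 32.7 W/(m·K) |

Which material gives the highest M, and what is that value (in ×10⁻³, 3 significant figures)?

material W, M = 0.676×10⁻³

Screen on constraints: σ_y ≥ 135 MPa; cost ≤ 48 $/kg; k ≥ 138 W/(m·K). Survivors: material W, material C.
In SI units:
  material W: E = 333.2 GPa, ρ = 10250 kg/m³
  material C: E = 117.2 GPa, ρ = 8954 kg/m³
  material W: M = 0.676×10⁻³
  material C: M = 0.547×10⁻³
Highest index: material W.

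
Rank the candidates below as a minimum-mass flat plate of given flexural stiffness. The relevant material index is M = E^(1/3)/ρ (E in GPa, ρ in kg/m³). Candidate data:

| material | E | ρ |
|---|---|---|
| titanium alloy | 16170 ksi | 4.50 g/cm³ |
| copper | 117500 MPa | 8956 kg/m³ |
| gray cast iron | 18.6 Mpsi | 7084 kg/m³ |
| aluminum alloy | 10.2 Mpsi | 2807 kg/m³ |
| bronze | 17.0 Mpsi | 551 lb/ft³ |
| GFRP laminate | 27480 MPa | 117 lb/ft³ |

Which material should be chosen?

In SI units:
  titanium alloy: E = 111.5 GPa, ρ = 4500 kg/m³
  copper: E = 117.5 GPa, ρ = 8956 kg/m³
  gray cast iron: E = 128.2 GPa, ρ = 7084 kg/m³
  aluminum alloy: E = 70.33 GPa, ρ = 2807 kg/m³
  bronze: E = 117.2 GPa, ρ = 8826 kg/m³
  GFRP laminate: E = 27.48 GPa, ρ = 1874 kg/m³
  GFRP laminate: M = 1.61×10⁻³
  aluminum alloy: M = 1.47×10⁻³
  titanium alloy: M = 1.07×10⁻³
  gray cast iron: M = 0.712×10⁻³
  bronze: M = 0.554×10⁻³
  copper: M = 0.547×10⁻³
GFRP laminate ranks first.

GFRP laminate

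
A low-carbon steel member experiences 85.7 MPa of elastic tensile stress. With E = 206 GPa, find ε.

ε = σ/E = 85.7 / 206000 = 4.16×10⁻⁴.

4.16×10⁻⁴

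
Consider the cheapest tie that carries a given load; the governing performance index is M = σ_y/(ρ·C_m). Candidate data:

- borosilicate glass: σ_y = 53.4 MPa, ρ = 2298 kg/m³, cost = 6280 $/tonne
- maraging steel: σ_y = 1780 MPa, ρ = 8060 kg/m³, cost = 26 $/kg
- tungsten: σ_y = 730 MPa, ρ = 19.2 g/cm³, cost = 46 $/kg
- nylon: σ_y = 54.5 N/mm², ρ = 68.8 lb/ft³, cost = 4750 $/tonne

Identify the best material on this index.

Putting every candidate on a common basis:
  borosilicate glass: σ_y = 53.40 MPa, ρ = 2298 kg/m³, cost = 6.280 $/kg
  maraging steel: σ_y = 1780 MPa, ρ = 8060 kg/m³, cost = 26.00 $/kg
  tungsten: σ_y = 730.0 MPa, ρ = 19200 kg/m³, cost = 46.00 $/kg
  nylon: σ_y = 54.50 MPa, ρ = 1102 kg/m³, cost = 4.750 $/kg
  nylon: M = 10.4 kN·m per $
  maraging steel: M = 8.49 kN·m per $
  borosilicate glass: M = 3.70 kN·m per $
  tungsten: M = 0.827 kN·m per $
Highest index: nylon.

nylon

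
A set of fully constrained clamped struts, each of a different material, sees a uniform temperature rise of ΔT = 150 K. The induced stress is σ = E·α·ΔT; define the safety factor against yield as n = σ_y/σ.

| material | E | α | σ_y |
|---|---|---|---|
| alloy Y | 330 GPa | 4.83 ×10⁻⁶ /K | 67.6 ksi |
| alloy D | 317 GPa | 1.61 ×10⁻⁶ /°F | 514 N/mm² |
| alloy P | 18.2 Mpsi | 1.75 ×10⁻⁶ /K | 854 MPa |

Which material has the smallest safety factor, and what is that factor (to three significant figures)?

In consistent units (E in GPa, α in ×10⁻⁶/K, σ_y in MPa):
  alloy Y: E = 330.0, α = 4.83, σ_y = 466.1 → σ = 239 MPa, n = 1.95
  alloy D: E = 317.0, α = 2.90, σ_y = 514.0 → σ = 138 MPa, n = 3.73
  alloy P: E = 125.5, α = 1.75, σ_y = 854.0 → σ = 32.9 MPa, n = 25.9
Alloy Y has the lowest safety factor, n = 1.95.

alloy Y, n = 1.95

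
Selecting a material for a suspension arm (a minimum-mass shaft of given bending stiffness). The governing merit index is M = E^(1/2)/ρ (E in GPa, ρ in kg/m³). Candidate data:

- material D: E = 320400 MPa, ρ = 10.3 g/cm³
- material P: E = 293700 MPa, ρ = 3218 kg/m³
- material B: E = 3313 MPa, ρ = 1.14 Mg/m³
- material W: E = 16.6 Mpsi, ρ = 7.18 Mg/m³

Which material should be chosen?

material P

Putting every candidate on a common basis:
  material D: E = 320.4 GPa, ρ = 10300 kg/m³
  material P: E = 293.7 GPa, ρ = 3218 kg/m³
  material B: E = 3.313 GPa, ρ = 1140 kg/m³
  material W: E = 114.5 GPa, ρ = 7180 kg/m³
  material P: M = 5.33×10⁻³
  material D: M = 1.74×10⁻³
  material B: M = 1.60×10⁻³
  material W: M = 1.49×10⁻³
The maximum is for material P.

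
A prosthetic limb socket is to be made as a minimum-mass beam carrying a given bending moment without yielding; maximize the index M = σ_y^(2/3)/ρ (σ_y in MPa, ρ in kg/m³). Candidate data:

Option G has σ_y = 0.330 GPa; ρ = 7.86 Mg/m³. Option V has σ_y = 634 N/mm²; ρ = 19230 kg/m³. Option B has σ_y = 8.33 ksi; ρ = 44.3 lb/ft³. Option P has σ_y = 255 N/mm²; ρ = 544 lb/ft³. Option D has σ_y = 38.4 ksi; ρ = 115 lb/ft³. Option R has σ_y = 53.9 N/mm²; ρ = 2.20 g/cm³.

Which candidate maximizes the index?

Normalizing units and computing the index:
  option G: σ_y = 330.0 MPa, ρ = 7860 kg/m³
  option V: σ_y = 634.0 MPa, ρ = 19230 kg/m³
  option B: σ_y = 57.43 MPa, ρ = 709.6 kg/m³
  option P: σ_y = 255.0 MPa, ρ = 8714 kg/m³
  option D: σ_y = 264.8 MPa, ρ = 1842 kg/m³
  option R: σ_y = 53.90 MPa, ρ = 2200 kg/m³
  option D: M = 22.4×10⁻³
  option B: M = 21.0×10⁻³
  option R: M = 6.49×10⁻³
  option G: M = 6.08×10⁻³
  option P: M = 4.61×10⁻³
  option V: M = 3.84×10⁻³
Highest index: option D.

option D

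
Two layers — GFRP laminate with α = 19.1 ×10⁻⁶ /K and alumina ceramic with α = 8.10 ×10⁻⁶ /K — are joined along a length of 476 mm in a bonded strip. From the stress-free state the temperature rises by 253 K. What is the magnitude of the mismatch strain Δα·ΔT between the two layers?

Δα = |19.1 − 8.10|×10⁻⁶/K = 11.0×10⁻⁶/K.
Mismatch strain = Δα·ΔT = 11.0×10⁻⁶ × 253.0 = 2.78×10⁻³.

2.78×10⁻³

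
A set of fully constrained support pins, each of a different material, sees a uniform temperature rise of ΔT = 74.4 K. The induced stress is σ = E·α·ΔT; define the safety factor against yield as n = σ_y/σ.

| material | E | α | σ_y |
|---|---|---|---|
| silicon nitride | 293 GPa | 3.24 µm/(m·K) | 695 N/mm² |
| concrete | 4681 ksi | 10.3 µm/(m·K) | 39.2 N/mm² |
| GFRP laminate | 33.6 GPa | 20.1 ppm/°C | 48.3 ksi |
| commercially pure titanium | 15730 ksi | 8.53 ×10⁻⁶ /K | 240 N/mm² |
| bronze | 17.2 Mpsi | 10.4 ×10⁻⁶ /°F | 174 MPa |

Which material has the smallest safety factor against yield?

In consistent units (E in GPa, α in ×10⁻⁶/K, σ_y in MPa):
  silicon nitride: E = 293.0, α = 3.24, σ_y = 695.0 → σ = 70.6 MPa, n = 9.84
  concrete: E = 32.27, α = 10.3, σ_y = 39.20 → σ = 24.7 MPa, n = 1.58
  GFRP laminate: E = 33.60, α = 20.1, σ_y = 333.0 → σ = 50.2 MPa, n = 6.63
  commercially pure titanium: E = 108.5, α = 8.53, σ_y = 240.0 → σ = 68.8 MPa, n = 3.49
  bronze: E = 118.6, α = 18.7, σ_y = 174.0 → σ = 165 MPa, n = 1.05
The minimum is bronze at n = 1.05.

bronze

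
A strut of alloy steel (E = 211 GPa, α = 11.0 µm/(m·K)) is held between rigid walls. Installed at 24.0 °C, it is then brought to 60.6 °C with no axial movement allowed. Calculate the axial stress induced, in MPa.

ΔT = 36.60 K. Constrained thermal stress σ = E·α·ΔT = 211.0×10³ MPa × 11.0×10⁻⁶ × 36.60 = 84.9 MPa (compressive).

84.9 MPa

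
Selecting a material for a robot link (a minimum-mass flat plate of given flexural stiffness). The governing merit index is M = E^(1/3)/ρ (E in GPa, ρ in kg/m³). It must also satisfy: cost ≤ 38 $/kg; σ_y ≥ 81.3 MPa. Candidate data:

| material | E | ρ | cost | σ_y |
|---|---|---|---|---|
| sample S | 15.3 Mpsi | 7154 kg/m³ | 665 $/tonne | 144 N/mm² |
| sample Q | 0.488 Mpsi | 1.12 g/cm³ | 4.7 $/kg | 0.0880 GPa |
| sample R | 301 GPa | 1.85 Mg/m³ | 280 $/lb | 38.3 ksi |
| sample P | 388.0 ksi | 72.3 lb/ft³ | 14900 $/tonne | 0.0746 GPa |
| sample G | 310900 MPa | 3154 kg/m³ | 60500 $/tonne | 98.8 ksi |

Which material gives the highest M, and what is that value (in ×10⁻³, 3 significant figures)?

Screen on constraints: cost ≤ 38 $/kg; σ_y ≥ 81.3 MPa. Survivors: sample S, sample Q.
Normalizing units and computing the index:
  sample S: E = 105.5 GPa, ρ = 7154 kg/m³
  sample Q: E = 3.365 GPa, ρ = 1120 kg/m³
  sample Q: M = 1.34×10⁻³
  sample S: M = 0.660×10⁻³
Highest index: sample Q.

sample Q, M = 1.34×10⁻³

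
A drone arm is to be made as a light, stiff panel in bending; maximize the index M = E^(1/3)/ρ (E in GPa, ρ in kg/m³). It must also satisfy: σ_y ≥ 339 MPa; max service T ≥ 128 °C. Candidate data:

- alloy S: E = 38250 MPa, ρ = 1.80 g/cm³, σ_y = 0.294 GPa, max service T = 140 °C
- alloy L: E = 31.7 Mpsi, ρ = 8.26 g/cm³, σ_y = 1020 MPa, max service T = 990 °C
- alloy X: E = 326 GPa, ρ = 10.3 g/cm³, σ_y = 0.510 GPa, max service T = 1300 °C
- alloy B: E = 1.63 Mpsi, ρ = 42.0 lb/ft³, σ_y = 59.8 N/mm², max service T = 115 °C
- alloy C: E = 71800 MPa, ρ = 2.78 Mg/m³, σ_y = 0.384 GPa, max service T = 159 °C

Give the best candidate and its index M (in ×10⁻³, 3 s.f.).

Screen on constraints: σ_y ≥ 339 MPa; max service T ≥ 128 °C. Survivors: alloy L, alloy X, alloy C.
Putting every candidate on a common basis:
  alloy L: E = 218.6 GPa, ρ = 8260 kg/m³
  alloy X: E = 326.0 GPa, ρ = 10300 kg/m³
  alloy C: E = 71.80 GPa, ρ = 2780 kg/m³
  alloy C: M = 1.50×10⁻³
  alloy L: M = 0.729×10⁻³
  alloy X: M = 0.668×10⁻³
Alloy C has the largest M.

alloy C, M = 1.50×10⁻³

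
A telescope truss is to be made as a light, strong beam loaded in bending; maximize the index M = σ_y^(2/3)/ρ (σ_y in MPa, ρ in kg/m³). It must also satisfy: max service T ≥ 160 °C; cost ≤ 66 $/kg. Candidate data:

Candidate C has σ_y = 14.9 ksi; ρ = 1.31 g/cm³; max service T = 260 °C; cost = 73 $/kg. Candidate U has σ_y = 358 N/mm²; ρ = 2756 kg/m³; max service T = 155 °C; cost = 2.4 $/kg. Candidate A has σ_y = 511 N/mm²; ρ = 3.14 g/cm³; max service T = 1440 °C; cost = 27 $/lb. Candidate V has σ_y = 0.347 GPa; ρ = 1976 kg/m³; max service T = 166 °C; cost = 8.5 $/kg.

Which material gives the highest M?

Screen on constraints: max service T ≥ 160 °C; cost ≤ 66 $/kg. Survivors: candidate A, candidate V.
After converting to SI:
  candidate A: σ_y = 511.0 MPa, ρ = 3140 kg/m³
  candidate V: σ_y = 347.0 MPa, ρ = 1976 kg/m³
  candidate V: M = 25.0×10⁻³
  candidate A: M = 20.4×10⁻³
The maximum is for candidate V.

candidate V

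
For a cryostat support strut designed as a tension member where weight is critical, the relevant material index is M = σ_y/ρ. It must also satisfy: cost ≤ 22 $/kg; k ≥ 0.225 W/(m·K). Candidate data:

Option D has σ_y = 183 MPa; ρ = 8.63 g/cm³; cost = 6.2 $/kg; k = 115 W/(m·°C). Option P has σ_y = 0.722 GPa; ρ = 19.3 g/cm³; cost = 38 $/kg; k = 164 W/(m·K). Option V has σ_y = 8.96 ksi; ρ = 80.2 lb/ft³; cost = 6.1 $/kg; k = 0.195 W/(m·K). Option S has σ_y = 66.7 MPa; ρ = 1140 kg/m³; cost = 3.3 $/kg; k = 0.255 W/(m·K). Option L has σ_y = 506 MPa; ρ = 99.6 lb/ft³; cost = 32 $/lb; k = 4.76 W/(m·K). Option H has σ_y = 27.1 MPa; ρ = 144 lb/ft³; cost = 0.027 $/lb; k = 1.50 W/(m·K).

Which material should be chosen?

option S

Screen on constraints: cost ≤ 22 $/kg; k ≥ 0.225 W/(m·K). Survivors: option D, option S, option H.
Putting every candidate on a common basis:
  option D: σ_y = 183.0 MPa, ρ = 8630 kg/m³
  option S: σ_y = 66.70 MPa, ρ = 1140 kg/m³
  option H: σ_y = 27.10 MPa, ρ = 2307 kg/m³
  option S: M = 58.5 kN·m/kg
  option D: M = 21.2 kN·m/kg
  option H: M = 11.7 kN·m/kg
Option S has the largest M.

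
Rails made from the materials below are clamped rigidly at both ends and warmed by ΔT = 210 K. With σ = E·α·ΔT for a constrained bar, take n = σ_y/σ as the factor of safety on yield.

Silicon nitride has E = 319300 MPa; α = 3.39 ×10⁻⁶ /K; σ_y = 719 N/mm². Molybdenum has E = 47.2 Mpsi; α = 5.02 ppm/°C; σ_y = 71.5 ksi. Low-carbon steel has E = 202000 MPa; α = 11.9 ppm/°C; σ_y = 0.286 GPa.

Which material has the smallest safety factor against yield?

low-carbon steel

In consistent units (E in GPa, α in ×10⁻⁶/K, σ_y in MPa):
  silicon nitride: E = 319.3, α = 3.39, σ_y = 719.0 → σ = 227 MPa, n = 3.16
  molybdenum: E = 325.4, α = 5.02, σ_y = 493.0 → σ = 343 MPa, n = 1.44
  low-carbon steel: E = 202.0, α = 11.9, σ_y = 286.0 → σ = 505 MPa, n = 0.567
Low-carbon steel has the lowest safety factor, n = 0.567.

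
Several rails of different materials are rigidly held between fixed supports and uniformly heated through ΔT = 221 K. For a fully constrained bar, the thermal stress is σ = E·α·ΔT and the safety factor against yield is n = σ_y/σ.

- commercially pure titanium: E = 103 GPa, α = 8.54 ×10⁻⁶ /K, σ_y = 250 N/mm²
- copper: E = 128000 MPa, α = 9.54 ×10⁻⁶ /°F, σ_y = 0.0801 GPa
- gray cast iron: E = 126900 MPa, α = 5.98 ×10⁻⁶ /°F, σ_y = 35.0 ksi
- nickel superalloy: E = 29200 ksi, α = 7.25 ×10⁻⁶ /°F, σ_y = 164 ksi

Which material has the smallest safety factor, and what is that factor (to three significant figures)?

copper, n = 0.165

With everything in SI (GPa, ×10⁻⁶/K, MPa):
  commercially pure titanium: E = 103.0, α = 8.54, σ_y = 250.0 → σ = 194 MPa, n = 1.29
  copper: E = 128.0, α = 17.2, σ_y = 80.10 → σ = 486 MPa, n = 0.165
  gray cast iron: E = 126.9, α = 10.8, σ_y = 241.3 → σ = 302 MPa, n = 0.799
  nickel superalloy: E = 201.3, α = 13.0, σ_y = 1131 → σ = 581 MPa, n = 1.95
Smallest n: copper with n = 0.165.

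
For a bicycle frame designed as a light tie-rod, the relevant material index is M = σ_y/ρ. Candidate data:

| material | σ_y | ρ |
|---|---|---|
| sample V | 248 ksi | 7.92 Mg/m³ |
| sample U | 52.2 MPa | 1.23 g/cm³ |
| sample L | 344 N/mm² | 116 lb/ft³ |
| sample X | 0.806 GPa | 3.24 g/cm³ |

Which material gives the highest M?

Putting every candidate on a common basis:
  sample V: σ_y = 1710 MPa, ρ = 7920 kg/m³
  sample U: σ_y = 52.20 MPa, ρ = 1230 kg/m³
  sample L: σ_y = 344.0 MPa, ρ = 1858 kg/m³
  sample X: σ_y = 806.0 MPa, ρ = 3240 kg/m³
  sample X: M = 249 kN·m/kg
  sample V: M = 216 kN·m/kg
  sample L: M = 185 kN·m/kg
  sample U: M = 42.4 kN·m/kg
Sample X ranks first.

sample X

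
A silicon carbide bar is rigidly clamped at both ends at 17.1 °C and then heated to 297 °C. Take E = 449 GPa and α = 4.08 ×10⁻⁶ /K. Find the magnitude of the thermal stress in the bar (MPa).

513 MPa

ΔT = 279.9 K. Constrained thermal stress σ = E·α·ΔT = 449.0×10³ MPa × 4.08×10⁻⁶ × 279.9 = 513 MPa (compressive).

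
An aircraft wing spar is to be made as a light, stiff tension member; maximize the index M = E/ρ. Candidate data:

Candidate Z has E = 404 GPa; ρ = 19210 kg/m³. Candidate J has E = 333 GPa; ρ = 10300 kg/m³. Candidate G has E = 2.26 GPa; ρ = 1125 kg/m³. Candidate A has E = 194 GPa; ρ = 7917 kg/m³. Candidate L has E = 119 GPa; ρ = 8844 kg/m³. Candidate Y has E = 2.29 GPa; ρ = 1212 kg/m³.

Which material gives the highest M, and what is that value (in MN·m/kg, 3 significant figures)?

Computing M directly (units already consistent):
  candidate J: M = 32.3 MN·m/kg
  candidate A: M = 24.5 MN·m/kg
  candidate Z: M = 21.0 MN·m/kg
  candidate L: M = 13.5 MN·m/kg
  candidate G: M = 2.01 MN·m/kg
  candidate Y: M = 1.89 MN·m/kg
The maximum is for candidate J.

candidate J, M = 32.3 MN·m/kg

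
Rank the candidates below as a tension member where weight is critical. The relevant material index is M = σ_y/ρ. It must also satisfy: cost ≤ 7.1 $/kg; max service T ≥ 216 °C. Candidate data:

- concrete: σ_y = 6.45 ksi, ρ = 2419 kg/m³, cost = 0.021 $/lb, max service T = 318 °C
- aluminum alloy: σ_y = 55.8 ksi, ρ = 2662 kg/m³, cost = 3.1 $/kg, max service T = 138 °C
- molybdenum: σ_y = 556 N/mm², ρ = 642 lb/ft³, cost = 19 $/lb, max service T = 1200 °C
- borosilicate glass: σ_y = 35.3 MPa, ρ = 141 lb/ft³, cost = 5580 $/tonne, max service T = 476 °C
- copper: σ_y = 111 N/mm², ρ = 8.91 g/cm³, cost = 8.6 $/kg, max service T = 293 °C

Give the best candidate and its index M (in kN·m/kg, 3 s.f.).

concrete, M = 18.4 kN·m/kg

Screen on constraints: cost ≤ 7.1 $/kg; max service T ≥ 216 °C. Survivors: concrete, borosilicate glass.
Normalizing units and computing the index:
  concrete: σ_y = 44.47 MPa, ρ = 2419 kg/m³
  borosilicate glass: σ_y = 35.30 MPa, ρ = 2259 kg/m³
  concrete: M = 18.4 kN·m/kg
  borosilicate glass: M = 15.6 kN·m/kg
The maximum is for concrete.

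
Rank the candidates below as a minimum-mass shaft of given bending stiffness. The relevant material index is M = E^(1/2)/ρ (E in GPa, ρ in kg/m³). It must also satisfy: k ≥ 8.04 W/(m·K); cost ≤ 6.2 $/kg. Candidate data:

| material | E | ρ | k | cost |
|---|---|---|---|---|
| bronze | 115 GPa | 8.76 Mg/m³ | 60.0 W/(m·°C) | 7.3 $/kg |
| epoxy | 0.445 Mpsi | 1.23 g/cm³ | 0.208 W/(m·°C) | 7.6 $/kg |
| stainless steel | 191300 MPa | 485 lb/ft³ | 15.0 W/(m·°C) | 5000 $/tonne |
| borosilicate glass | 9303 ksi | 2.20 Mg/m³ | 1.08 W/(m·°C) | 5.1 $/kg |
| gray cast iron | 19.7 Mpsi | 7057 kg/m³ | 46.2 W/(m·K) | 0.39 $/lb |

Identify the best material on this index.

stainless steel

Screen on constraints: k ≥ 8.04 W/(m·K); cost ≤ 6.2 $/kg. Survivors: stainless steel, gray cast iron.
Convert each candidate to consistent units, then evaluate M:
  stainless steel: E = 191.3 GPa, ρ = 7769 kg/m³
  gray cast iron: E = 135.8 GPa, ρ = 7057 kg/m³
  stainless steel: M = 1.78×10⁻³
  gray cast iron: M = 1.65×10⁻³
Stainless steel ranks first.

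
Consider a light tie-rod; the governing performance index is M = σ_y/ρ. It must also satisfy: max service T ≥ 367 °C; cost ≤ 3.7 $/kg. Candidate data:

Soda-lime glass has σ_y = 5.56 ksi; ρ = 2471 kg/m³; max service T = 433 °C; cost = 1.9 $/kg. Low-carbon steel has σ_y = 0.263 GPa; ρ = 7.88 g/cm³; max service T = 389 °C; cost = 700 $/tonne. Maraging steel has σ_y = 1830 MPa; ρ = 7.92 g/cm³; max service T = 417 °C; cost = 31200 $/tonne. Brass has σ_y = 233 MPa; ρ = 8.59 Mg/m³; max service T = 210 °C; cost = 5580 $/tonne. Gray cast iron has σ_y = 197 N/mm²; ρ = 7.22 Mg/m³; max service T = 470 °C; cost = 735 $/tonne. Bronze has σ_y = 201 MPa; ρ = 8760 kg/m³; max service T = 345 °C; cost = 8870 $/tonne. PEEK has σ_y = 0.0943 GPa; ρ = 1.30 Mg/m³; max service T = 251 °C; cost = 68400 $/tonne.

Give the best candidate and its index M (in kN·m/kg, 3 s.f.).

Screen on constraints: max service T ≥ 367 °C; cost ≤ 3.7 $/kg. Survivors: soda-lime glass, low-carbon steel, gray cast iron.
Convert each candidate to consistent units, then evaluate M:
  soda-lime glass: σ_y = 38.33 MPa, ρ = 2471 kg/m³
  low-carbon steel: σ_y = 263.0 MPa, ρ = 7880 kg/m³
  gray cast iron: σ_y = 197.0 MPa, ρ = 7220 kg/m³
  low-carbon steel: M = 33.4 kN·m/kg
  gray cast iron: M = 27.3 kN·m/kg
  soda-lime glass: M = 15.5 kN·m/kg
The maximum is for low-carbon steel.

low-carbon steel, M = 33.4 kN·m/kg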